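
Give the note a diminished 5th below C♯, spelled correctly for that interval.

F##

C down a perfect fifth is F, so the target letter is F.
From C#, a diminished fifth is 6 semitones down: F##.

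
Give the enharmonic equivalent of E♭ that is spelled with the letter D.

Plain D sits 1 semitone below Eb, so on the letter D the same pitch needs a sharp: D#.

D#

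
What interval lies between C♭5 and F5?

Counting letters C–D–E–F gives a fourth.
Cb→F = 6 semitones, 1 wider than the perfect fourth (5), so augmented.

augmented fourth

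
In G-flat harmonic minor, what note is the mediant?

Bbb

The Gb harmonic minor scale runs Gb Ab Bbb Cb Db Ebb F.
Degree 3 is Bbb.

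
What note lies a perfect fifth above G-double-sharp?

D##

A fifth above G lands on the letter D.
A perfect fifth spans 7 semitones, so G## moves to pitch class 4. On the letter D that is D##.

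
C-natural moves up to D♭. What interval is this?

minor second

The letter names run C→D, a span of 1 letter step, so the interval is some kind of second.
C to Db is 1 semitone. A major second is 2, so 1 makes it minor.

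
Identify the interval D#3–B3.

minor sixth

Counting letters D–E–F–G–A–B gives a sixth.
D#→B = 8 semitones, 1 narrower than the major sixth (9), so minor.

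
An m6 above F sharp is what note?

D

A sixth above F lands on the letter D.
A minor sixth spans 8 semitones, so F# moves to pitch class 2. On the letter D that is D.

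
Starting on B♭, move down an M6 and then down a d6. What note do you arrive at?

F#

A major sixth down from Bb is Db (letter D, 9 semitones down).
A diminished sixth down from Db is F# (letter F, 7 semitones down).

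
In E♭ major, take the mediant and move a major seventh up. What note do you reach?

F#

The mediant of Eb major is G.
A major seventh (11 semitones) above G lands on the letter F, giving F#.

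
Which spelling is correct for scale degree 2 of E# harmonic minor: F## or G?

F##

Each scale degree takes a distinct letter name. Degree 2 of a scale on E must use the letter F.
F## and G are enharmonically the same pitch, but only F## uses the letter F, so it is the correct spelling here.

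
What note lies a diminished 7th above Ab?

A up a major seventh is G#, so the target letter is G.
From Ab, a diminished seventh is 9 semitones up: Gbb.

Gbb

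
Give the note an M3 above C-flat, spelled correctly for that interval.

C up a major third is E, so the target letter is E.
From Cb, a major third is 4 semitones up: Eb.

Eb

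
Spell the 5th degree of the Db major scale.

The Db major scale runs Db Eb F Gb Ab Bb C.
Degree 5 is Ab.

Ab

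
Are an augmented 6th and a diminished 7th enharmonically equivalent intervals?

No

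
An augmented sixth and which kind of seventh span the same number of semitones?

An augmented sixth spans 10 semitones.
A seventh spanning 10 semitones is minor (the major seventh is 11).

minor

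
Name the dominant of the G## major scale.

Degree 5 takes the letter 4 steps above G, which is D.
In major, degree 5 sits 7 semitones above the tonic. G## + 7 semitones is pitch class 4, spelled on D as D##.

D##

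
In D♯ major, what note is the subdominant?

G#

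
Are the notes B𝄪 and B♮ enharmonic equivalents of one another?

No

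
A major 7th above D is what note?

C#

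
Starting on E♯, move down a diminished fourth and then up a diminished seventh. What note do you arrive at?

A#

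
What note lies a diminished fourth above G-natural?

Cb

A fourth above G lands on the letter C.
A diminished fourth spans 4 semitones, so G moves to pitch class 11. On the letter C that is Cb.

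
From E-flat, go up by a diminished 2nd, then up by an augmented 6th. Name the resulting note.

A diminished second up from Eb is Fbb (letter F, 0 semitones up).
An augmented sixth up from Fbb is Db (letter D, 10 semitones up).

Db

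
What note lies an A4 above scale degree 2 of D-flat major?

A

Scale degree 2 of Db major is Eb.
An augmented fourth (6 semitones) above Eb lands on the letter A, giving A.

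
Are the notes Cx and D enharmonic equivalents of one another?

C## is pitch class 2; D is pitch class 2.
All spellings map to pitch class 2, so they are enharmonically equivalent.

Yes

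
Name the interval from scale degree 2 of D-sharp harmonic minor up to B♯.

perfect fifth

Scale degree 2 of D# harmonic minor is E#.
E# up to B#: letters E→B make it a fifth; 7 semitones makes it perfect.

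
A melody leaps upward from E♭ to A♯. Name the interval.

The letter names run E→A, a span of 3 letter steps, so the interval is some kind of fourth.
Eb to A# is 7 semitones. A perfect fourth is 5, so 7 makes it doubly augmented.

doubly augmented fourth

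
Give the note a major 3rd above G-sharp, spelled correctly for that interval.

G up a major third is B, so the target letter is B.
From G#, a major third is 4 semitones up: B#.

B#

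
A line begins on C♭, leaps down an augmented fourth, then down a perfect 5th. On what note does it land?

An augmented fourth down from Cb is Gbb (letter G, 6 semitones down).
A perfect fifth down from Gbb is Cbb (letter C, 7 semitones down).

Cbb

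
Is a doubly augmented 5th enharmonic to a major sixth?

Yes

A doubly augmented fifth spans 9 semitones; a major sixth spans 9.
They are enharmonically equivalent.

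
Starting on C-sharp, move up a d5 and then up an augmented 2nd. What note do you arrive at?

A#

A diminished fifth up from C# is G (letter G, 6 semitones up).
An augmented second up from G is A# (letter A, 3 semitones up).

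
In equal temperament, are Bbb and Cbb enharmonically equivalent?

No

Bbb is pitch class 9; Cbb is pitch class 10.
The pitch classes differ (9 vs. 10), so they are not enharmonic equivalents.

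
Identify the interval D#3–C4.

Counting letters D–E–F–G–A–B–C gives a seventh.
D#→C = 9 semitones, 2 narrower than the major seventh (11), so diminished.

diminished seventh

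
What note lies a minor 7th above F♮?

Eb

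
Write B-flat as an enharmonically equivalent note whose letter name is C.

Bb is pitch class 10. The letter C alone is pitch class 0.
To reach pitch class 10 from C requires an offset of -2 semitones, i.e. double flat: Cbb.

Cbb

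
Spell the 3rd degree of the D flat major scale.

F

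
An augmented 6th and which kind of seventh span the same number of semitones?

minor

An augmented sixth spans 10 semitones.
A seventh spanning 10 semitones is minor (the major seventh is 11).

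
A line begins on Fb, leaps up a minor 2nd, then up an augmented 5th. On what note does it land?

Db

A minor second up from Fb is Gbb (letter G, 1 semitone up).
An augmented fifth up from Gbb is Db (letter D, 8 semitones up).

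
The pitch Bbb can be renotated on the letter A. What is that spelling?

A

Plain A sits at the same pitch as Bbb, so on the letter A the same pitch needs a natural: A.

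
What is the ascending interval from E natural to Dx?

augmented seventh

Counting letters E–F–G–A–B–C–D gives a seventh.
E→D## = 12 semitones, 1 wider than the major seventh (11), so augmented.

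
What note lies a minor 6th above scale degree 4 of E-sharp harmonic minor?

Scale degree 4 of E# harmonic minor is A#.
A minor sixth (8 semitones) above A# lands on the letter F, giving F#.

F#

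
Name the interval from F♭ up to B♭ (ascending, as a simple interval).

Counting letters F–G–A–B gives a fourth.
Fb→Bb = 6 semitones, 1 wider than the perfect fourth (5), so augmented.

augmented fourth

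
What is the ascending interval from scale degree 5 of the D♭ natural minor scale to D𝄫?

Scale degree 5 of Db natural minor is Ab.
Ab up to Dbb: letters A→D make it a fourth; 4 semitones makes it diminished.

diminished fourth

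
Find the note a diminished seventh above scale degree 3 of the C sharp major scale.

Scale degree 3 of C# major is E#.
A diminished seventh (9 semitones) above E# lands on the letter D, giving D.

D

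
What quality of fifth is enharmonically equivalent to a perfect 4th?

A perfect fourth spans 5 semitones.
A fifth spanning 5 semitones is doubly diminished (the perfect fifth is 7).

doubly diminished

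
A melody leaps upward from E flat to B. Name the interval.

augmented fifth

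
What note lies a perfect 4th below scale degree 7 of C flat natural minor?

Fb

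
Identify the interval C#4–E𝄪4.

augmented third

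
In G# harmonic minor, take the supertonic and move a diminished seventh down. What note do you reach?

The supertonic of G# harmonic minor is A#.
A diminished seventh (9 semitones) below A# lands on the letter B, giving B##.

B##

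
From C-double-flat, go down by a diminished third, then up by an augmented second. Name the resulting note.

B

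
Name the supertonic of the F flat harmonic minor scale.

Gb

The Fb harmonic minor scale runs Fb Gb Abb Bbb Cb Dbb Eb.
Degree 2 is Gb.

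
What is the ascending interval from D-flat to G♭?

perfect fourth

The letter names run D→G, a span of 3 letter steps, so the interval is some kind of fourth.
Db to Gb is 5 semitones. A perfect fourth is 5, so 5 makes it perfect.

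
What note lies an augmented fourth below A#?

A fourth below A lands on the letter E.
An augmented fourth spans 6 semitones, so A# moves to pitch class 4. On the letter E that is E.

E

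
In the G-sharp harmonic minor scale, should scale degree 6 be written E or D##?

E

Each scale degree takes a distinct letter name. Degree 6 of a scale on G must use the letter E.
E and D## are enharmonically the same pitch, but only E uses the letter E, so it is the correct spelling here.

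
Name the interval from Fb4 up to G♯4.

doubly augmented second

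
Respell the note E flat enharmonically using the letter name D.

Plain D sits 1 semitone below Eb, so on the letter D the same pitch needs a sharp: D#.

D#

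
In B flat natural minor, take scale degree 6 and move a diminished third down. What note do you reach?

E

Scale degree 6 of Bb natural minor is Gb.
A diminished third (2 semitones) below Gb lands on the letter E, giving E.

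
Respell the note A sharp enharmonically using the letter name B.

Plain B sits 1 semitone above A#, so on the letter B the same pitch needs a flat: Bb.

Bb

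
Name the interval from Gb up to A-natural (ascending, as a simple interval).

Counting letters G–A gives a second.
Gb→A = 3 semitones, 1 wider than the major second (2), so augmented.

augmented second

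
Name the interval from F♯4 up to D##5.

augmented sixth

The letter names run F→D, a span of 5 letter steps, so the interval is some kind of sixth.
F# to D## is 10 semitones. A major sixth is 9, so 10 makes it augmented.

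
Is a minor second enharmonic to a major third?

No

A minor second spans 1 semitone; a major third spans 4.
The spans differ, so they are not enharmonic equivalents.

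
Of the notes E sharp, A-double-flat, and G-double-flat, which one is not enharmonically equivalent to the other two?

Abb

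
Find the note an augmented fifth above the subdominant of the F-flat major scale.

F

The subdominant of Fb major is Bbb.
An augmented fifth (8 semitones) above Bbb lands on the letter F, giving F.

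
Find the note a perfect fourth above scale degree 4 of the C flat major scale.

Scale degree 4 of Cb major is Fb.
A perfect fourth (5 semitones) above Fb lands on the letter B, giving Bbb.

Bbb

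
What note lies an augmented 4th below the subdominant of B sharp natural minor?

B

The subdominant of B# natural minor is E#.
An augmented fourth (6 semitones) below E# lands on the letter B, giving B.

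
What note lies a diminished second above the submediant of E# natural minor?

Db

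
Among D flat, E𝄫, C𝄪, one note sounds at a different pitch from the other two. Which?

In 12-tone equal temperament, enharmonic equivalents share a pitch class. Db is pitch class 1; Ebb is pitch class 2; C## is pitch class 2.
Ebb and C## share pitch class 2, while Db is pitch class 1.

Db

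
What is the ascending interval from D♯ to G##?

augmented fourth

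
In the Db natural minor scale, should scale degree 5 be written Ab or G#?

Each scale degree takes a distinct letter name. Degree 5 of a scale on D must use the letter A.
Ab and G# are enharmonically the same pitch, but only Ab uses the letter A, so it is the correct spelling here.

Ab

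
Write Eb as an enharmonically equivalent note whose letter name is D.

Plain D sits 1 semitone below Eb, so on the letter D the same pitch needs a sharp: D#.

D#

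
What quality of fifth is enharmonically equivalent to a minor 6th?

augmented

A minor sixth spans 8 semitones.
A fifth spanning 8 semitones is augmented (the perfect fifth is 7).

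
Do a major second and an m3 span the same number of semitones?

A major second spans 2 semitones; a minor third spans 3.
The spans differ, so they are not enharmonic equivalents.

No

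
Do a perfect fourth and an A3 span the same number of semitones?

Yes

A perfect fourth spans 5 semitones; an augmented third spans 5.
They are enharmonically equivalent.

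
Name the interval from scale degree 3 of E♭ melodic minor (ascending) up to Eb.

Scale degree 3 of Eb melodic minor (ascending) is Gb.
Gb up to Eb: letters G→E make it a sixth; 9 semitones makes it major.

major sixth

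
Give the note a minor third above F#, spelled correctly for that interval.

F up a major third is A, so the target letter is A.
From F#, a minor third is 3 semitones up: A.

A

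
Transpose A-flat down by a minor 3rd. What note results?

F

A third below A lands on the letter F.
A minor third spans 3 semitones, so Ab moves to pitch class 5. On the letter F that is F.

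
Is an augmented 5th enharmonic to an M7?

No

An augmented fifth spans 8 semitones; a major seventh spans 11.
The spans differ, so they are not enharmonic equivalents.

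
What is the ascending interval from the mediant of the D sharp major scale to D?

The mediant of D# major is F##.
F## up to D: letters F→D make it a sixth; 7 semitones makes it diminished.

diminished sixth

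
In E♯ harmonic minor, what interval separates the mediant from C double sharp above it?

augmented fourth

The mediant of E# harmonic minor is G#.
G# up to C##: letters G→C make it a fourth; 6 semitones makes it augmented.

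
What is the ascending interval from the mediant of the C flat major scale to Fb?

The mediant of Cb major is Eb.
Eb up to Fb: letters E→F make it a second; 1 semitone makes it minor.

minor second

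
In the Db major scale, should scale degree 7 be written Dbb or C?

C

Each scale degree takes a distinct letter name. Degree 7 of a scale on D must use the letter C.
C and Dbb are enharmonically the same pitch, but only C uses the letter C, so it is the correct spelling here.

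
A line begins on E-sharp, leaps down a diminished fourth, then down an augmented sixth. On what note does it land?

D#

A diminished fourth down from E# is B## (letter B, 4 semitones down).
An augmented sixth down from B## is D# (letter D, 10 semitones down).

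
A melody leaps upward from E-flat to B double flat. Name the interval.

The letter names run E→B, a span of 4 letter steps, so the interval is some kind of fifth.
Eb to Bbb is 6 semitones. A perfect fifth is 7, so 6 makes it diminished.

diminished fifth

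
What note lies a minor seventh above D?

A seventh above D lands on the letter C.
A minor seventh spans 10 semitones, so D moves to pitch class 0. On the letter C that is C.

C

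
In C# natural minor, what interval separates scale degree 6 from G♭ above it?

diminished seventh

Scale degree 6 of C# natural minor is A.
A up to Gb: letters A→G make it a seventh; 9 semitones makes it diminished.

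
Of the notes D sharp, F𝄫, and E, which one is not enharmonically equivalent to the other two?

In 12-tone equal temperament, enharmonic equivalents share a pitch class. D# is pitch class 3; Fbb is pitch class 3; E is pitch class 4.
D# and Fbb share pitch class 3, while E is pitch class 4.

E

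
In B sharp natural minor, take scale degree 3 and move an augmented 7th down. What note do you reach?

Eb

Scale degree 3 of B# natural minor is D#.
An augmented seventh (12 semitones) below D# lands on the letter E, giving Eb.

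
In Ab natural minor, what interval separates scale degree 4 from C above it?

major seventh

Scale degree 4 of Ab natural minor is Db.
Db up to C: letters D→C make it a seventh; 11 semitones makes it major.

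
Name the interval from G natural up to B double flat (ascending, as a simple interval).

diminished third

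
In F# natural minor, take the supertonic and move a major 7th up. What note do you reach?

F##

The supertonic of F# natural minor is G#.
A major seventh (11 semitones) above G# lands on the letter F, giving F##.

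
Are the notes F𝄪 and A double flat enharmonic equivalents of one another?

Yes

F## is pitch class 7; Abb is pitch class 7.
All spellings map to pitch class 7, so they are enharmonically equivalent.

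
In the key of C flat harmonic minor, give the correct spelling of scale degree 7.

The Cb harmonic minor scale runs Cb Db Ebb Fb Gb Abb Bb.
Degree 7 is Bb.

Bb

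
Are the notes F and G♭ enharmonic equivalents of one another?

No

F is pitch class 5; Gb is pitch class 6.
The pitch classes differ (5 vs. 6), so they are not enharmonic equivalents.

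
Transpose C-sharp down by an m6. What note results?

E#

A sixth below C lands on the letter E.
A minor sixth spans 8 semitones, so C# moves to pitch class 5. On the letter E that is E#.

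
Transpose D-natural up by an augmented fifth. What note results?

D up a perfect fifth is A, so the target letter is A.
From D, an augmented fifth is 8 semitones up: A#.

A#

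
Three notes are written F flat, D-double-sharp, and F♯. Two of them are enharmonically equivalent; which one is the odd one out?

In 12-tone equal temperament, enharmonic equivalents share a pitch class. Fb is pitch class 4; D## is pitch class 4; F# is pitch class 6.
Fb and D## share pitch class 4, while F# is pitch class 6.

F#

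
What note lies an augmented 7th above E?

D##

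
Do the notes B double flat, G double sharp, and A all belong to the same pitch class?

Yes

Bbb = pitch class 9 and G## = pitch class 9 and A = pitch class 9 — the same pitch class, so they are enharmonic equivalents.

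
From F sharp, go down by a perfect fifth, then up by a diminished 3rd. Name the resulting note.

A perfect fifth down from F# is B (letter B, 7 semitones down).
A diminished third up from B is Db (letter D, 2 semitones up).

Db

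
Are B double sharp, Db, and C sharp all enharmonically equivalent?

Yes

B## = pitch class 1 and Db = pitch class 1 and C# = pitch class 1 — the same pitch class, so they are enharmonic equivalents.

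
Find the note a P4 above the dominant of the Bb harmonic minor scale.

Bb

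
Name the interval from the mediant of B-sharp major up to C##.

minor seventh

The mediant of B# major is D##.
D## up to C##: letters D→C make it a seventh; 10 semitones makes it minor.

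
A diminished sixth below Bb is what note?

A sixth below B lands on the letter D.
A diminished sixth spans 7 semitones, so Bb moves to pitch class 3. On the letter D that is D#.

D#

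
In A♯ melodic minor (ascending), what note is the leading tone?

Degree 7 takes the letter 6 steps above A, which is G.
In melodic minor (ascending), degree 7 sits 11 semitones above the tonic. A# + 11 semitones is pitch class 9, spelled on G as G##.

G##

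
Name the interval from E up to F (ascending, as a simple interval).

minor second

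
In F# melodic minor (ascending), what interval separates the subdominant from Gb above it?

The subdominant of F# melodic minor (ascending) is B.
B up to Gb: letters B→G make it a sixth; 7 semitones makes it diminished.

diminished sixth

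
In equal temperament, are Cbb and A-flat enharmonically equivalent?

No

Two spellings are enharmonically equivalent only if they share a pitch class.
Here Cbb → 10, Ab → 8; 8 ≠ 10, so they are not.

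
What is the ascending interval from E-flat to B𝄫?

The letter names run E→B, a span of 4 letter steps, so the interval is some kind of fifth.
Eb to Bbb is 6 semitones. A perfect fifth is 7, so 6 makes it diminished.

diminished fifth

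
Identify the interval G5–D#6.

The letter names run G→D, a span of 4 letter steps, so the interval is some kind of fifth.
G to D# is 8 semitones. A perfect fifth is 7, so 8 makes it augmented.

augmented fifth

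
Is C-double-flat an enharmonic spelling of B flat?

Yes

Cbb is pitch class 10; Bb is pitch class 10.
All spellings map to pitch class 10, so they are enharmonically equivalent.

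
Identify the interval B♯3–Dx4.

The letter names run B→D, a span of 2 letter steps, so the interval is some kind of third.
B# to D## is 4 semitones. A major third is 4, so 4 makes it major.

major third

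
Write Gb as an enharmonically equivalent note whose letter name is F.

Gb is pitch class 6. The letter F alone is pitch class 5.
To reach pitch class 6 from F requires an offset of +1 semitone, i.e. sharp: F#.

F#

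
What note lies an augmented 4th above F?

B

A fourth above F lands on the letter B.
An augmented fourth spans 6 semitones, so F moves to pitch class 11. On the letter B that is B.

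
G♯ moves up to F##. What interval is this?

Counting letters G–A–B–C–D–E–F gives a seventh.
G#→F## = 11 semitones, exactly the major seventh.

major seventh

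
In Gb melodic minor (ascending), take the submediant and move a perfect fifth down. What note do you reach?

The submediant of Gb melodic minor (ascending) is Eb.
A perfect fifth (7 semitones) below Eb lands on the letter A, giving Ab.

Ab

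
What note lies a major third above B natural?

D#

B up a major third is D#, so the target letter is D.
From B, a major third is 4 semitones up: D#.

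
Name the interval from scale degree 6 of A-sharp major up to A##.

Scale degree 6 of A# major is F##.
F## up to A##: letters F→A make it a third; 4 semitones makes it major.

major third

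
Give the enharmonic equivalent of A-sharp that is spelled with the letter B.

Plain B sits 1 semitone above A#, so on the letter B the same pitch needs a flat: Bb.

Bb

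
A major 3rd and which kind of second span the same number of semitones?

A major third spans 4 semitones.
A second spanning 4 semitones is doubly augmented (the major second is 2).

doubly augmented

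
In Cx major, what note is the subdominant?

F##

Degree 4 takes the letter 3 steps above C, which is F.
In major, degree 4 sits 5 semitones above the tonic. C## + 5 semitones is pitch class 7, spelled on F as F##.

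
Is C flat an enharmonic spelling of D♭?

No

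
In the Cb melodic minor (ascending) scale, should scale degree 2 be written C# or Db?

Each scale degree takes a distinct letter name. Degree 2 of a scale on C must use the letter D.
Db and C# are enharmonically the same pitch, but only Db uses the letter D, so it is the correct spelling here.

Db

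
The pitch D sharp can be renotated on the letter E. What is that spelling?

Eb

D# is pitch class 3. The letter E alone is pitch class 4.
To reach pitch class 3 from E requires an offset of -1 semitone, i.e. flat: Eb.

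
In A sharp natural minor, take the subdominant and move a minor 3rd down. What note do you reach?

B#

The subdominant of A# natural minor is D#.
A minor third (3 semitones) below D# lands on the letter B, giving B#.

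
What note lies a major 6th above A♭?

A up a major sixth is F#, so the target letter is F.
From Ab, a major sixth is 9 semitones up: F.

F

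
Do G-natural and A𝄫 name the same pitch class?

Yes

G is pitch class 7; Abb is pitch class 7.
All spellings map to pitch class 7, so they are enharmonically equivalent.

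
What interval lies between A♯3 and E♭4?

The letter names run A→E, a span of 4 letter steps, so the interval is some kind of fifth.
A# to Eb is 5 semitones. A perfect fifth is 7, so 5 makes it doubly diminished.

doubly diminished fifth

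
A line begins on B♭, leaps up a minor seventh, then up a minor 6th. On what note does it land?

Fb

A minor seventh up from Bb is Ab (letter A, 10 semitones up).
A minor sixth up from Ab is Fb (letter F, 8 semitones up).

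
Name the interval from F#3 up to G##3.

Counting letters F–G gives a second.
F#→G## = 3 semitones, 1 wider than the major second (2), so augmented.

augmented second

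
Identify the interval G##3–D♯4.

diminished fifth

Counting letters G–A–B–C–D gives a fifth.
G##→D# = 6 semitones, 1 narrower than the perfect fifth (7), so diminished.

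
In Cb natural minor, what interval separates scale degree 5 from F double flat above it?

Scale degree 5 of Cb natural minor is Gb.
Gb up to Fbb: letters G→F make it a seventh; 9 semitones makes it diminished.

diminished seventh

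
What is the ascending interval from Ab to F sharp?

augmented sixth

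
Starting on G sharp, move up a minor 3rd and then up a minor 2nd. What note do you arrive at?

C

A minor third up from G# is B (letter B, 3 semitones up).
A minor second up from B is C (letter C, 1 semitone up).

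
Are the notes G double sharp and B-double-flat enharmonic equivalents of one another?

G## = pitch class 9 and Bbb = pitch class 9 — the same pitch class, so they are enharmonic equivalents.

Yes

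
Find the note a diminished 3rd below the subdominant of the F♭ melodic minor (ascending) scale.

The subdominant of Fb melodic minor (ascending) is Bbb.
A diminished third (2 semitones) below Bbb lands on the letter G, giving G.

G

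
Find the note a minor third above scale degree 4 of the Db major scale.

Bbb

Scale degree 4 of Db major is Gb.
A minor third (3 semitones) above Gb lands on the letter B, giving Bbb.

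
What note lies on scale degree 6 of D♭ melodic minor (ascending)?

Bb

Degree 6 takes the letter 5 steps above D, which is B.
In melodic minor (ascending), degree 6 sits 9 semitones above the tonic. Db + 9 semitones is pitch class 10, spelled on B as Bb.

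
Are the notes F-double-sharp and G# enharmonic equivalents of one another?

Two spellings are enharmonically equivalent only if they share a pitch class.
Here F## → 7, G# → 8; 7 ≠ 8, so they are not.

No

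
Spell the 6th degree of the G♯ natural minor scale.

The G# natural minor scale runs G# A# B C# D# E F#.
Degree 6 is E.

E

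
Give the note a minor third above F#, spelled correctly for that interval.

F up a major third is A, so the target letter is A.
From F#, a minor third is 3 semitones up: A.

A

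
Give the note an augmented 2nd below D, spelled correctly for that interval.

D down a major second is C, so the target letter is C.
From D, an augmented second is 3 semitones down: Cb.

Cb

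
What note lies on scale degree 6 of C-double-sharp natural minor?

A#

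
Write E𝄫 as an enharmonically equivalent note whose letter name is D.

D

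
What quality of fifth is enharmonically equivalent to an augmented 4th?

diminished

An augmented fourth spans 6 semitones.
A fifth spanning 6 semitones is diminished (the perfect fifth is 7).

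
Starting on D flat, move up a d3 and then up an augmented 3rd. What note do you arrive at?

A diminished third up from Db is Fbb (letter F, 2 semitones up).
An augmented third up from Fbb is Ab (letter A, 5 semitones up).

Ab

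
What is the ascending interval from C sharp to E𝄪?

augmented third

The letter names run C→E, a span of 2 letter steps, so the interval is some kind of third.
C# to E## is 5 semitones. A major third is 4, so 5 makes it augmented.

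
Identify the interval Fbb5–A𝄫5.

Counting letters F–G–A gives a third.
Fbb→Abb = 4 semitones, exactly the major third.

major third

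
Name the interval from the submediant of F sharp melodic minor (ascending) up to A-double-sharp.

The submediant of F# melodic minor (ascending) is D#.
D# up to A##: letters D→A make it a fifth; 8 semitones makes it augmented.

augmented fifth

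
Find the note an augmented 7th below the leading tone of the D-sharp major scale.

The leading tone of D# major is C##.
An augmented seventh (12 semitones) below C## lands on the letter D, giving D.

D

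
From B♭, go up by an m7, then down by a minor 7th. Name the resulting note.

Bb

A minor seventh up from Bb is Ab (letter A, 10 semitones up).
A minor seventh down from Ab is Bb (letter B, 10 semitones down).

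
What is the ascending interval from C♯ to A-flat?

Counting letters C–D–E–F–G–A gives a sixth.
C#→Ab = 7 semitones, 2 narrower than the major sixth (9), so diminished.

diminished sixth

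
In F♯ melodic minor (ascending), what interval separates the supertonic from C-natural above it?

diminished fourth

The supertonic of F# melodic minor (ascending) is G#.
G# up to C: letters G→C make it a fourth; 4 semitones makes it diminished.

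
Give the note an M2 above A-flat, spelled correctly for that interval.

A up a major second is B, so the target letter is B.
From Ab, a major second is 2 semitones up: Bb.

Bb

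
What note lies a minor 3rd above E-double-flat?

A third above E lands on the letter G.
A minor third spans 3 semitones, so Ebb moves to pitch class 5. On the letter G that is Gbb.

Gbb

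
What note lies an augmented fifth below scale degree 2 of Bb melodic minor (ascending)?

Scale degree 2 of Bb melodic minor (ascending) is C.
An augmented fifth (8 semitones) below C lands on the letter F, giving Fb.

Fb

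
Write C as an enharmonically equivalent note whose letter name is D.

C is pitch class 0. The letter D alone is pitch class 2.
To reach pitch class 0 from D requires an offset of -2 semitones, i.e. double flat: Dbb.

Dbb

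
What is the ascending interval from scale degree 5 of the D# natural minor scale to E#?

perfect fifth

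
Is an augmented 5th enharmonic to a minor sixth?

Yes

An augmented fifth spans 8 semitones; a minor sixth spans 8.
They are enharmonically equivalent.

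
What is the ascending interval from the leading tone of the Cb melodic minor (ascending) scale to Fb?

diminished fifth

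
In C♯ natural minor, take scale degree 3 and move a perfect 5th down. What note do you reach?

A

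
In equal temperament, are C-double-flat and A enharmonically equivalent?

No

Cbb is pitch class 10; A is pitch class 9.
The pitch classes differ (10 vs. 9), so they are not enharmonic equivalents.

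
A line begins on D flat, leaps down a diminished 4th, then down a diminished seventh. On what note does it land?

A diminished fourth down from Db is A (letter A, 4 semitones down).
A diminished seventh down from A is B# (letter B, 9 semitones down).

B#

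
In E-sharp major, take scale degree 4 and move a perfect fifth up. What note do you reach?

E#

Scale degree 4 of E# major is A#.
A perfect fifth (7 semitones) above A# lands on the letter E, giving E#.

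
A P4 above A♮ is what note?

D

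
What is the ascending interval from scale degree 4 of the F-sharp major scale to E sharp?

Scale degree 4 of F# major is B.
B up to E#: letters B→E make it a fourth; 6 semitones makes it augmented.

augmented fourth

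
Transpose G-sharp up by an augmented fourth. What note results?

C##

G up a perfect fourth is C, so the target letter is C.
From G#, an augmented fourth is 6 semitones up: C##.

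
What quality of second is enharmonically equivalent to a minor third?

augmented

A minor third spans 3 semitones.
A second spanning 3 semitones is augmented (the major second is 2).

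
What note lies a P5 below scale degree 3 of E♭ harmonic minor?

Cb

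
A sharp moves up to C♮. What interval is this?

diminished third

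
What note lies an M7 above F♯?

E#

A seventh above F lands on the letter E.
A major seventh spans 11 semitones, so F# moves to pitch class 5. On the letter E that is E#.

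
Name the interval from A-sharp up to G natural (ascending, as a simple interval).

diminished seventh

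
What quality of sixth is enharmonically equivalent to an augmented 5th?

An augmented fifth spans 8 semitones.
A sixth spanning 8 semitones is minor (the major sixth is 9).

minor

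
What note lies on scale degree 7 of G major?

F#

The G major scale runs G A B C D E F#.
Degree 7 is F#.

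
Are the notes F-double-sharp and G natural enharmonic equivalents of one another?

Yes

F## = pitch class 7 and G = pitch class 7 — the same pitch class, so they are enharmonic equivalents.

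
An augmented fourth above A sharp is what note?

A up a perfect fourth is D, so the target letter is D.
From A#, an augmented fourth is 6 semitones up: D##.

D##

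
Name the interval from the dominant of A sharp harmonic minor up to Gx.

The dominant of A# harmonic minor is E#.
E# up to G##: letters E→G make it a third; 4 semitones makes it major.

major third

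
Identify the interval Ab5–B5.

augmented second

The letter names run A→B, a span of 1 letter step, so the interval is some kind of second.
Ab to B is 3 semitones. A major second is 2, so 3 makes it augmented.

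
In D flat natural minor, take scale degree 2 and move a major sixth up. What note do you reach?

C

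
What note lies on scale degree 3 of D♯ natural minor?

F#

Degree 3 takes the letter 2 steps above D, which is F.
In natural minor, degree 3 sits 3 semitones above the tonic. D# + 3 semitones is pitch class 6, spelled on F as F#.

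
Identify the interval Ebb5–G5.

The letter names run E→G, a span of 2 letter steps, so the interval is some kind of third.
Ebb to G is 5 semitones. A major third is 4, so 5 makes it augmented.

augmented third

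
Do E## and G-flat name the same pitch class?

Yes

E## = pitch class 6 and Gb = pitch class 6 — the same pitch class, so they are enharmonic equivalents.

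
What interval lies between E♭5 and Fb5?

minor second

The letter names run E→F, a span of 1 letter step, so the interval is some kind of second.
Eb to Fb is 1 semitone. A major second is 2, so 1 makes it minor.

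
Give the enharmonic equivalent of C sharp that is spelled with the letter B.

B##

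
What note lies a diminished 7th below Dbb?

Eb

A seventh below D lands on the letter E.
A diminished seventh spans 9 semitones, so Dbb moves to pitch class 3. On the letter E that is Eb.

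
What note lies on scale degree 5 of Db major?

Ab

The Db major scale runs Db Eb F Gb Ab Bb C.
Degree 5 is Ab.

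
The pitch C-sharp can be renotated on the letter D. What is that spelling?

Db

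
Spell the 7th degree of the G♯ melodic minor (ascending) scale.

F##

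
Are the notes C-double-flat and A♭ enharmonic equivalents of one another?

No

Cbb is pitch class 10; Ab is pitch class 8.
The pitch classes differ (10 vs. 8), so they are not enharmonic equivalents.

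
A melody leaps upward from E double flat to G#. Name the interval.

The letter names run E→G, a span of 2 letter steps, so the interval is some kind of third.
Ebb to G# is 6 semitones. A major third is 4, so 6 makes it doubly augmented.

doubly augmented third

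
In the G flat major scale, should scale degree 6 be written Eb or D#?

Eb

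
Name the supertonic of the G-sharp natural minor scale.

Degree 2 takes the letter 1 step above G, which is A.
In natural minor, degree 2 sits 2 semitones above the tonic. G# + 2 semitones is pitch class 10, spelled on A as A#.

A#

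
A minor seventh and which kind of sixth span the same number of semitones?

A minor seventh spans 10 semitones.
A sixth spanning 10 semitones is augmented (the major sixth is 9).

augmented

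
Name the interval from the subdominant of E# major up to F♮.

diminished sixth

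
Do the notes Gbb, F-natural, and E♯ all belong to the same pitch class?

Yes

Gbb is pitch class 5; F is pitch class 5; E# is pitch class 5.
All spellings map to pitch class 5, so they are enharmonically equivalent.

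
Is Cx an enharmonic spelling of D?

Yes

C## = pitch class 2 and D = pitch class 2 — the same pitch class, so they are enharmonic equivalents.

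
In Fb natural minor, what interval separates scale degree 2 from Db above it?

perfect fifth

Scale degree 2 of Fb natural minor is Gb.
Gb up to Db: letters G→D make it a fifth; 7 semitones makes it perfect.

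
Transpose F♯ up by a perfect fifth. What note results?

A fifth above F lands on the letter C.
A perfect fifth spans 7 semitones, so F# moves to pitch class 1. On the letter C that is C#.

C#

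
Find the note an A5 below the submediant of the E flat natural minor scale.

The submediant of Eb natural minor is Cb.
An augmented fifth (8 semitones) below Cb lands on the letter F, giving Fbb.

Fbb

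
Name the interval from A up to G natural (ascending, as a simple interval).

The letter names run A→G, a span of 6 letter steps, so the interval is some kind of seventh.
A to G is 10 semitones. A major seventh is 11, so 10 makes it minor.

minor seventh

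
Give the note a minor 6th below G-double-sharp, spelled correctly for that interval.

B##

G down a major sixth is Bb, so the target letter is B.
From G##, a minor sixth is 8 semitones down: B##.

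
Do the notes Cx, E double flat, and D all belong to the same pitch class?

C## = pitch class 2 and Ebb = pitch class 2 and D = pitch class 2 — the same pitch class, so they are enharmonic equivalents.

Yes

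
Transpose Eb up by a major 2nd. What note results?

F

A second above E lands on the letter F.
A major second spans 2 semitones, so Eb moves to pitch class 5. On the letter F that is F.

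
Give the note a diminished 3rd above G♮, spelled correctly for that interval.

Bbb

G up a major third is B, so the target letter is B.
From G, a diminished third is 2 semitones up: Bbb.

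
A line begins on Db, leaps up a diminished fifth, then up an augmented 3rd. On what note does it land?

C

A diminished fifth up from Db is Abb (letter A, 6 semitones up).
An augmented third up from Abb is C (letter C, 5 semitones up).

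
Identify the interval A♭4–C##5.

doubly augmented third

Counting letters A–B–C gives a third.
Ab→C## = 6 semitones, 2 wider than the major third (4), so doubly augmented.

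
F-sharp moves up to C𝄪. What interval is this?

Counting letters F–G–A–B–C gives a fifth.
F#→C## = 8 semitones, 1 wider than the perfect fifth (7), so augmented.

augmented fifth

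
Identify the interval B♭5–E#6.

Counting letters B–C–D–E gives a fourth.
Bb→E# = 7 semitones, 2 wider than the perfect fourth (5), so doubly augmented.

doubly augmented fourth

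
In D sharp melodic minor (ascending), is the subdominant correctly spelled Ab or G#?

Each scale degree takes a distinct letter name. Degree 4 of a scale on D must use the letter G.
G# and Ab are enharmonically the same pitch, but only G# uses the letter G, so it is the correct spelling here.

G#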